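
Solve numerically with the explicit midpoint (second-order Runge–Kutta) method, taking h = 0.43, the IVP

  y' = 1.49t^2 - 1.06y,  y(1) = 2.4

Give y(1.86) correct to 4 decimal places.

Midpoint: k1 = f(t_n, y_n); k2 = f(t_n + h/2, y_n + (h/2)·k1); y_{n+1} = y_n + h·k2.
t=1.000000, y=2.400000:
  k1 = f(1.000000, 2.400000) = -1.054000
  k2 = f(1.215000, 2.173390) = -0.104218
  y ← 2.400000 + 0.43·(-0.104218) = 2.355186
t=1.430000, y=2.355186:
  k1 = f(1.430000, 2.355186) = 0.550404
  k2 = f(1.645000, 2.473523) = 1.410043
  y ← 2.355186 + 0.43·1.410043 = 2.961505
y(1.86) ≈ 2.9615

2.9615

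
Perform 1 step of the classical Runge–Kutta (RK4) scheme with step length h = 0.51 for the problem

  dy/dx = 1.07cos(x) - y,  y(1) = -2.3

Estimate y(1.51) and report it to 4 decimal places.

RK4: k1 = f(x_n, y_n); k2 = f(x_n + h/2, y_n + (h/2)·k1); k3 = f(x_n + h/2, y_n + (h/2)·k2); k4 = f(x_n + h, y_n + h·k3); y_{n+1} = y_n + (h/6)·(k1 + 2k2 + 2k3 + k4).
x=1.000000, y=-2.300000:
  k1 = f(1.000000, -2.300000) = 2.878123
  k2 = f(1.255000, -1.566079) = 1.898392
  k3 = f(1.255000, -1.815910) = 2.148224
  k4 = f(1.510000, -1.204406) = 1.269418
  y ← -2.300000 + (0.51/6)·(k1 + 2k2 + 2k3 + k4) = -1.259534
y(1.51) ≈ -1.2595

-1.2595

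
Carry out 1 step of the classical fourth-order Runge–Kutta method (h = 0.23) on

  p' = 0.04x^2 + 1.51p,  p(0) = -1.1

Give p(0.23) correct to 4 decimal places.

-1.5565

RK4: k1 = f(x_n, p_n); k2 = f(x_n + h/2, p_n + (h/2)·k1); k3 = f(x_n + h/2, p_n + (h/2)·k2); k4 = f(x_n + h, p_n + h·k3); p_{n+1} = p_n + (h/6)·(k1 + 2k2 + 2k3 + k4).
x=0.000000, p=-1.100000:
  k1 = f(0.000000, -1.100000) = -1.661000
  k2 = f(0.115000, -1.291015) = -1.948904
  k3 = f(0.115000, -1.324124) = -1.998898
  k4 = f(0.230000, -1.559747) = -2.353101
  p ← -1.100000 + (0.23/6)·(k1 + 2k2 + 2k3 + k4) = -1.556539
p(0.23) ≈ -1.5565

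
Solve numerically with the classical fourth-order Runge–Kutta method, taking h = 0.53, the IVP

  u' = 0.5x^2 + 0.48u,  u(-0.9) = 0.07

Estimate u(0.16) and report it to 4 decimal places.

0.2992

RK4: k1 = f(x_n, u_n); k2 = f(x_n + h/2, u_n + (h/2)·k1); k3 = f(x_n + h/2, u_n + (h/2)·k2); k4 = f(x_n + h, u_n + h·k3); u_{n+1} = u_n + (h/6)·(k1 + 2k2 + 2k3 + k4).
x=-0.900000, u=0.070000:
  k1 = f(-0.900000, 0.070000) = 0.438600
  k2 = f(-0.635000, 0.186229) = 0.291002
  k3 = f(-0.635000, 0.147116) = 0.272228
  k4 = f(-0.370000, 0.214281) = 0.171305
  u ← 0.070000 + (0.53/6)·(k1 + 2k2 + 2k3 + k4) = 0.223379
x=-0.370000, u=0.223379:
  k1 = f(-0.370000, 0.223379) = 0.175672
  k2 = f(-0.105000, 0.269932) = 0.135080
  k3 = f(-0.105000, 0.259175) = 0.129917
  k4 = f(0.160000, 0.292235) = 0.153073
  u ← 0.223379 + (0.53/6)·(k1 + 2k2 + 2k3 + k4) = 0.299234
u(0.16) ≈ 0.2992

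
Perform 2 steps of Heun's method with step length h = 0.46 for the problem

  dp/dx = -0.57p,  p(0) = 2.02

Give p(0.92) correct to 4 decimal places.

1.2044

Heun: k1 = f(x_n, p_n); k2 = f(x_n + h, p_n + h·k1); p_{n+1} = p_n + (h/2)·(k1 + k2).
x=0.000000, p=2.020000:
  k1 = f(0.000000, 2.020000) = -1.151400
  k2 = f(0.460000, 1.490356) = -0.849503
  p ← 2.020000 + (0.46/2)·(-1.151400 + (-0.849503)) = 1.559792
x=0.460000, p=1.559792:
  k1 = f(0.460000, 1.559792) = -0.889082
  k2 = f(0.920000, 1.150815) = -0.655964
  p ← 1.559792 + (0.46/2)·(-0.889082 + (-0.655964)) = 1.204432
p(0.92) ≈ 1.2044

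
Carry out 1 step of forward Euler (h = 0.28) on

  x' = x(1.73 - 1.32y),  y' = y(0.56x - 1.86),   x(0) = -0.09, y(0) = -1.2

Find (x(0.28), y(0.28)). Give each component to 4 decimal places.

-0.1735, -0.5581

Euler on (x,y): x_{n+1} = x_n + h·x', y_{n+1} = y_n + h·y'.
0.000000: (-0.090000, -1.200000); f=(-0.298260, 2.292480) → (-0.173513, -0.558106)
(x(0.28), y(0.28)) ≈ (-0.1735, -0.5581)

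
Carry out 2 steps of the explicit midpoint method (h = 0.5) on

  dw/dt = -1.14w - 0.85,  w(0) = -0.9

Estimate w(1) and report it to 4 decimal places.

-0.7998

Midpoint: k1 = f(t_n, w_n); k2 = f(t_n + h/2, w_n + (h/2)·k1); w_{n+1} = w_n + h·k2.
t=0.000000, w=-0.900000:
  k1 = f(0.000000, -0.900000) = 0.176000
  k2 = f(0.250000, -0.856000) = 0.125840
  w ← -0.900000 + 0.5·0.125840 = -0.837080
t=0.500000, w=-0.837080:
  k1 = f(0.500000, -0.837080) = 0.104271
  k2 = f(0.750000, -0.811012) = 0.074554
  w ← -0.837080 + 0.5·0.074554 = -0.799803
w(1) ≈ -0.7998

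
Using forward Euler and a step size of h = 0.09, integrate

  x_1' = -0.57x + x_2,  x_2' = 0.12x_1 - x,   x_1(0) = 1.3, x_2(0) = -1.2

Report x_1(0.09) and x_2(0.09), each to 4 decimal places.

Euler on (x_1,x_2): x_1_{n+1} = x_1_n + h·x_1', x_2_{n+1} = x_2_n + h·x_2'.
0.000000: (1.300000, -1.200000); f=(-1.200000, 0.156000) → (1.192000, -1.185960)
(x_1(0.09), x_2(0.09)) ≈ (1.1920, -1.1860)

1.1920, -1.1860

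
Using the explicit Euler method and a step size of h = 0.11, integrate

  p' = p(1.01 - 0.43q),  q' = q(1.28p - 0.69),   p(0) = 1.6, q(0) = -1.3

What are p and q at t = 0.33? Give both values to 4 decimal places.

Euler on (p,q): p_{n+1} = p_n + h·p', q_{n+1} = q_n + h·q'.
0.000000: (1.600000, -1.300000); f=(2.510400, -1.765400) → (1.876144, -1.494194)
0.110000: (1.876144, -1.494194); f=(3.100334, -2.557260) → (2.217181, -1.775493)
0.220000: (2.217181, -1.775493); f=(3.932085, -3.813743) → (2.649710, -2.195004)
(p(0.33), q(0.33)) ≈ (2.6497, -2.1950)

2.6497, -2.1950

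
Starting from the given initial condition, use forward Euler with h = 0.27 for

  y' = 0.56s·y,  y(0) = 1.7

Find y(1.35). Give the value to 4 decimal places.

Euler: y_{n+1} = y_n + h·f(s_n, y_n).
s=0.000000, y=1.700000: f=0.000000 → y ← 1.700000 + 0.27·0.000000 = 1.700000
s=0.270000, y=1.700000: f=0.257040 → y ← 1.700000 + 0.27·0.257040 = 1.769401
s=0.540000, y=1.769401: f=0.535067 → y ← 1.769401 + 0.27·0.535067 = 1.913869
s=0.810000, y=1.913869: f=0.868131 → y ← 1.913869 + 0.27·0.868131 = 2.148264
s=1.080000, y=2.148264: f=1.299270 → y ← 2.148264 + 0.27·1.299270 = 2.499067
y(1.35) ≈ 2.4991

2.4991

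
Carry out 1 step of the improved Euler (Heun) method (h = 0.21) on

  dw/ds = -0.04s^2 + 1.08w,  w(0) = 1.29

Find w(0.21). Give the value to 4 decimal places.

Heun: k1 = f(s_n, w_n); k2 = f(s_n + h, w_n + h·k1); w_{n+1} = w_n + (h/2)·(k1 + k2).
s=0.000000, w=1.290000:
  k1 = f(0.000000, 1.290000) = 1.393200
  k2 = f(0.210000, 1.582572) = 1.707414
  w ← 1.290000 + (0.21/2)·(1.393200 + 1.707414) = 1.615564
w(0.21) ≈ 1.6156

1.6156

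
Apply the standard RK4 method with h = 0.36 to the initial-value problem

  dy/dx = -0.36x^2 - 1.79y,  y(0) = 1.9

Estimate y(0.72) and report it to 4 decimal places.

RK4: k1 = f(x_n, y_n); k2 = f(x_n + h/2, y_n + (h/2)·k1); k3 = f(x_n + h/2, y_n + (h/2)·k2); k4 = f(x_n + h, y_n + h·k3); y_{n+1} = y_n + (h/6)·(k1 + 2k2 + 2k3 + k4).
x=0.000000, y=1.900000:
  k1 = f(0.000000, 1.900000) = -3.401000
  k2 = f(0.180000, 1.287820) = -2.316862
  k3 = f(0.180000, 1.482965) = -2.666171
  k4 = f(0.360000, 0.940178) = -1.729575
  y ← 1.900000 + (0.36/6)·(k1 + 2k2 + 2k3 + k4) = 0.994202
x=0.360000, y=0.994202:
  k1 = f(0.360000, 0.994202) = -1.826277
  k2 = f(0.540000, 0.665472) = -1.296170
  k3 = f(0.540000, 0.760891) = -1.466971
  k4 = f(0.720000, 0.466092) = -1.020929
  y ← 0.994202 + (0.36/6)·(k1 + 2k2 + 2k3 + k4) = 0.491792
y(0.72) ≈ 0.4918

0.4918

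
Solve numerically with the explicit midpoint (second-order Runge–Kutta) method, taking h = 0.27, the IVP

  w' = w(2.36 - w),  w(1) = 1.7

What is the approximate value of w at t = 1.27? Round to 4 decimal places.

1.9542

Midpoint: k1 = f(t_n, w_n); k2 = f(t_n + h/2, w_n + (h/2)·k1); w_{n+1} = w_n + h·k2.
t=1.000000, w=1.700000:
  k1 = f(1.000000, 1.700000) = 1.122000
  k2 = f(1.135000, 1.851470) = 0.941528
  w ← 1.700000 + 0.27·0.941528 = 1.954213
w(1.27) ≈ 1.9542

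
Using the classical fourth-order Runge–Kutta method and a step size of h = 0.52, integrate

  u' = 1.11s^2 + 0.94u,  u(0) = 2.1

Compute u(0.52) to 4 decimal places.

3.4824

RK4: k1 = f(s_n, u_n); k2 = f(s_n + h/2, u_n + (h/2)·k1); k3 = f(s_n + h/2, u_n + (h/2)·k2); k4 = f(s_n + h, u_n + h·k3); u_{n+1} = u_n + (h/6)·(k1 + 2k2 + 2k3 + k4).
s=0.000000, u=2.100000:
  k1 = f(0.000000, 2.100000) = 1.974000
  k2 = f(0.260000, 2.613240) = 2.531482
  k3 = f(0.260000, 2.758185) = 2.667730
  k4 = f(0.520000, 3.487220) = 3.578130
  u ← 2.100000 + (0.52/6)·(k1 + 2k2 + 2k3 + k4) = 3.482381
u(0.52) ≈ 3.4824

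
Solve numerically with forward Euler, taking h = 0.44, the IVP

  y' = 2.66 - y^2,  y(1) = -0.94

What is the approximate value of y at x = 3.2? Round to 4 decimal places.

Euler: y_{n+1} = y_n + h·f(x_n, y_n).
x=1.000000, y=-0.940000: f=1.776400 → y ← -0.940000 + 0.44·1.776400 = -0.158384
x=1.440000, y=-0.158384: f=2.634915 → y ← -0.158384 + 0.44·2.634915 = 1.000978
x=1.880000, y=1.000978: f=1.658042 → y ← 1.000978 + 0.44·1.658042 = 1.730517
x=2.320000, y=1.730517: f=-0.334689 → y ← 1.730517 + 0.44·(-0.334689) = 1.583254
x=2.760000, y=1.583254: f=0.153307 → y ← 1.583254 + 0.44·0.153307 = 1.650709
y(3.2) ≈ 1.6507

1.6507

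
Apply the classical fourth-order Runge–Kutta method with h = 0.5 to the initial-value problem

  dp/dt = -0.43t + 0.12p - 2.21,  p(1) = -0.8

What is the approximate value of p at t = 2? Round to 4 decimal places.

-3.9308

RK4: k1 = f(t_n, p_n); k2 = f(t_n + h/2, p_n + (h/2)·k1); k3 = f(t_n + h/2, p_n + (h/2)·k2); k4 = f(t_n + h, p_n + h·k3); p_{n+1} = p_n + (h/6)·(k1 + 2k2 + 2k3 + k4).
t=1.000000, p=-0.800000:
  k1 = f(1.000000, -0.800000) = -2.736000
  k2 = f(1.250000, -1.484000) = -2.925580
  k3 = f(1.250000, -1.531395) = -2.931267
  k4 = f(1.500000, -2.265634) = -3.126876
  p ← -0.800000 + (0.5/6)·(k1 + 2k2 + 2k3 + k4) = -2.264714
t=1.500000, p=-2.264714:
  k1 = f(1.500000, -2.264714) = -3.126766
  k2 = f(1.750000, -3.046406) = -3.328069
  k3 = f(1.750000, -3.096731) = -3.334108
  k4 = f(2.000000, -3.931768) = -3.541812
  p ← -2.264714 + (0.5/6)·(k1 + 2k2 + 2k3 + k4) = -3.930792
p(2) ≈ -3.9308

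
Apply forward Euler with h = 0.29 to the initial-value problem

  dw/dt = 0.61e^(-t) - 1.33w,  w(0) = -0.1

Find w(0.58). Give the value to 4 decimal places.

Euler: w_{n+1} = w_n + h·f(t_n, w_n).
t=0.000000, w=-0.100000: f=0.743000 → w ← -0.100000 + 0.29·0.743000 = 0.115470
t=0.290000, w=0.115470: f=0.302866 → w ← 0.115470 + 0.29·0.302866 = 0.203301
w(0.58) ≈ 0.2033

0.2033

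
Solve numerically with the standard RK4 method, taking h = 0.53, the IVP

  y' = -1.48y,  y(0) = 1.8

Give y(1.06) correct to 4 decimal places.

RK4: k1 = f(t_n, y_n); k2 = f(t_n + h/2, y_n + (h/2)·k1); k3 = f(t_n + h/2, y_n + (h/2)·k2); k4 = f(t_n + h, y_n + h·k3); y_{n+1} = y_n + (h/6)·(k1 + 2k2 + 2k3 + k4).
t=0.000000, y=1.800000:
  k1 = f(0.000000, 1.800000) = -2.664000
  k2 = f(0.265000, 1.094040) = -1.619179
  k3 = f(0.265000, 1.370918) = -2.028958
  k4 = f(0.530000, 0.724652) = -1.072485
  y ← 1.800000 + (0.53/6)·(k1 + 2k2 + 2k3 + k4) = 0.825440
t=0.530000, y=0.825440:
  k1 = f(0.530000, 0.825440) = -1.221651
  k2 = f(0.795000, 0.501702) = -0.742519
  k3 = f(0.795000, 0.628672) = -0.930435
  k4 = f(1.060000, 0.332309) = -0.491818
  y ← 0.825440 + (0.53/6)·(k1 + 2k2 + 2k3 + k4) = 0.378528
y(1.06) ≈ 0.3785

0.3785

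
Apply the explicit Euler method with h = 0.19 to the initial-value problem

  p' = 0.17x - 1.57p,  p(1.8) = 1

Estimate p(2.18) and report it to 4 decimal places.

Euler: p_{n+1} = p_n + h·f(x_n, p_n).
x=1.800000, p=1.000000: f=-1.264000 → p ← 1.000000 + 0.19·(-1.264000) = 0.759840
x=1.990000, p=0.759840: f=-0.854649 → p ← 0.759840 + 0.19·(-0.854649) = 0.597457
p(2.18) ≈ 0.5975

0.5975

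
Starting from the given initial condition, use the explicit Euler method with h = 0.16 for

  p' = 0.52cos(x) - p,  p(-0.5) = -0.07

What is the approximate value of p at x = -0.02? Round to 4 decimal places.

0.1578

Euler: p_{n+1} = p_n + h·f(x_n, p_n).
x=-0.500000, p=-0.070000: f=0.526343 → p ← -0.070000 + 0.16·0.526343 = 0.014215
x=-0.340000, p=0.014215: f=0.476018 → p ← 0.014215 + 0.16·0.476018 = 0.090378
x=-0.180000, p=0.090378: f=0.421221 → p ← 0.090378 + 0.16·0.421221 = 0.157773
p(-0.02) ≈ 0.1578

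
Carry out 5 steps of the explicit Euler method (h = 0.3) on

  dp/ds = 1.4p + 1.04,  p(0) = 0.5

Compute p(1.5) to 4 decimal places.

6.4328

Euler: p_{n+1} = p_n + h·f(s_n, p_n).
s=0.000000, p=0.500000: f=1.740000 → p ← 0.500000 + 0.3·1.740000 = 1.022000
s=0.300000, p=1.022000: f=2.470800 → p ← 1.022000 + 0.3·2.470800 = 1.763240
s=0.600000, p=1.763240: f=3.508536 → p ← 1.763240 + 0.3·3.508536 = 2.815801
s=0.900000, p=2.815801: f=4.982121 → p ← 2.815801 + 0.3·4.982121 = 4.310437
s=1.200000, p=4.310437: f=7.074612 → p ← 4.310437 + 0.3·7.074612 = 6.432821
p(1.5) ≈ 6.4328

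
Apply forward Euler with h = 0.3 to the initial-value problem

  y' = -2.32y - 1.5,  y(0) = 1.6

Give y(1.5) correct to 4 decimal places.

-0.6407

Euler: y_{n+1} = y_n + h·f(t_n, y_n).
t=0.000000, y=1.600000: f=-5.212000 → y ← 1.600000 + 0.3·(-5.212000) = 0.036400
t=0.300000, y=0.036400: f=-1.584448 → y ← 0.036400 + 0.3·(-1.584448) = -0.438934
t=0.600000, y=-0.438934: f=-0.481672 → y ← -0.438934 + 0.3·(-0.481672) = -0.583436
t=0.900000, y=-0.583436: f=-0.146428 → y ← -0.583436 + 0.3·(-0.146428) = -0.627365
t=1.200000, y=-0.627365: f=-0.044514 → y ← -0.627365 + 0.3·(-0.044514) = -0.640719
y(1.5) ≈ -0.6407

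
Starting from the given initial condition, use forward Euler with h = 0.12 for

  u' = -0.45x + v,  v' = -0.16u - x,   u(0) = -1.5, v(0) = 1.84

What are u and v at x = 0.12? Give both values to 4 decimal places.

-1.2792, 1.8688

Euler on (u,v): u_{n+1} = u_n + h·u', v_{n+1} = v_n + h·v'.
0.000000: (-1.500000, 1.840000); f=(1.840000, 0.240000) → (-1.279200, 1.868800)
(u(0.12), v(0.12)) ≈ (-1.2792, 1.8688)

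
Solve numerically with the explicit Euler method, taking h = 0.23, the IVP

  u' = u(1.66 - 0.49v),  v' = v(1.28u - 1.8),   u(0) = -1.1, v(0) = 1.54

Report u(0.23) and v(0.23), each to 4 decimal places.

-1.3291, 0.4037

Euler on (u,v): u_{n+1} = u_n + h·u', v_{n+1} = v_n + h·v'.
0.000000: (-1.100000, 1.540000); f=(-0.995940, -4.940320) → (-1.329066, 0.403726)
(u(0.23), v(0.23)) ≈ (-1.3291, 0.4037)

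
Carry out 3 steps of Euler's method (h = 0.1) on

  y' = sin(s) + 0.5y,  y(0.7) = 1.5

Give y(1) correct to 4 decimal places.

1.9611

Euler: y_{n+1} = y_n + h·f(s_n, y_n).
s=0.700000, y=1.500000: f=1.394218 → y ← 1.500000 + 0.1·1.394218 = 1.639422
s=0.800000, y=1.639422: f=1.537067 → y ← 1.639422 + 0.1·1.537067 = 1.793128
s=0.900000, y=1.793128: f=1.679891 → y ← 1.793128 + 0.1·1.679891 = 1.961118
y(1) ≈ 1.9611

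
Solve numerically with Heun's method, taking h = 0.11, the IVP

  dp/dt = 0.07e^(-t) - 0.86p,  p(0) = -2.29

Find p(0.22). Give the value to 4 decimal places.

Heun: k1 = f(t_n, p_n); k2 = f(t_n + h, p_n + h·k1); p_{n+1} = p_n + (h/2)·(k1 + k2).
t=0.000000, p=-2.290000:
  k1 = f(0.000000, -2.290000) = 2.039400
  k2 = f(0.110000, -2.065666) = 1.839181
  p ← -2.290000 + (0.11/2)·(2.039400 + 1.839181) = -2.076678
t=0.110000, p=-2.076678:
  k1 = f(0.110000, -2.076678) = 1.848652
  k2 = f(0.220000, -1.873326) = 1.667237
  p ← -2.076678 + (0.11/2)·(1.848652 + 1.667237) = -1.883304
p(0.22) ≈ -1.8833

-1.8833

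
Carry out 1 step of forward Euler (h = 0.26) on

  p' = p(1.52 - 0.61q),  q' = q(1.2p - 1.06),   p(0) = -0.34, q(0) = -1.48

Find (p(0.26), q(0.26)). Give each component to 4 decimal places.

-0.5542, -0.9151

Euler on (p,q): p_{n+1} = p_n + h·p', q_{n+1} = q_n + h·q'.
0.000000: (-0.340000, -1.480000); f=(-0.823752, 2.172640) → (-0.554176, -0.915114)
(p(0.26), q(0.26)) ≈ (-0.5542, -0.9151)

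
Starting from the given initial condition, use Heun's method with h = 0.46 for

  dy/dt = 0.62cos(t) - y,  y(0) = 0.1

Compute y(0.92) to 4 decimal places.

Heun: k1 = f(t_n, y_n); k2 = f(t_n + h, y_n + h·k1); y_{n+1} = y_n + (h/2)·(k1 + k2).
t=0.000000, y=0.100000:
  k1 = f(0.000000, 0.100000) = 0.520000
  k2 = f(0.460000, 0.339200) = 0.216353
  y ← 0.100000 + (0.46/2)·(0.520000 + 0.216353) = 0.269361
t=0.460000, y=0.269361:
  k1 = f(0.460000, 0.269361) = 0.286191
  k2 = f(0.920000, 0.401009) = -0.025401
  y ← 0.269361 + (0.46/2)·(0.286191 + (-0.025401)) = 0.329343
y(0.92) ≈ 0.3293

0.3293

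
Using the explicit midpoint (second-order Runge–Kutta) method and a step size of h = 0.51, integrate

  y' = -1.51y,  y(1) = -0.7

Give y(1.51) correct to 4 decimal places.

-0.3685

Midpoint: k1 = f(t_n, y_n); k2 = f(t_n + h/2, y_n + (h/2)·k1); y_{n+1} = y_n + h·k2.
t=1.000000, y=-0.700000:
  k1 = f(1.000000, -0.700000) = 1.057000
  k2 = f(1.255000, -0.430465) = 0.650002
  y ← -0.700000 + 0.51·0.650002 = -0.368499
y(1.51) ≈ -0.3685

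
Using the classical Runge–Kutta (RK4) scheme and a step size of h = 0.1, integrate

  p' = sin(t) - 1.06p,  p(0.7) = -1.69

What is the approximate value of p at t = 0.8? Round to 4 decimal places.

-1.4553

RK4: k1 = f(t_n, p_n); k2 = f(t_n + h/2, p_n + (h/2)·k1); k3 = f(t_n + h/2, p_n + (h/2)·k2); k4 = f(t_n + h, p_n + h·k3); p_{n+1} = p_n + (h/6)·(k1 + 2k2 + 2k3 + k4).
t=0.700000, p=-1.690000:
  k1 = f(0.700000, -1.690000) = 2.435618
  k2 = f(0.750000, -1.568219) = 2.343951
  k3 = f(0.750000, -1.572802) = 2.348809
  k4 = f(0.800000, -1.455119) = 2.259782
  p ← -1.690000 + (0.1/6)·(k1 + 2k2 + 2k3 + k4) = -1.455318
p(0.8) ≈ -1.4553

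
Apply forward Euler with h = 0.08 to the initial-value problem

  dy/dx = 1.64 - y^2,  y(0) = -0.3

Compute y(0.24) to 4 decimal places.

Euler: y_{n+1} = y_n + h·f(x_n, y_n).
x=0.000000, y=-0.300000: f=1.550000 → y ← -0.300000 + 0.08·1.550000 = -0.176000
x=0.080000, y=-0.176000: f=1.609024 → y ← -0.176000 + 0.08·1.609024 = -0.047278
x=0.160000, y=-0.047278: f=1.637765 → y ← -0.047278 + 0.08·1.637765 = 0.083743
y(0.24) ≈ 0.0837

0.0837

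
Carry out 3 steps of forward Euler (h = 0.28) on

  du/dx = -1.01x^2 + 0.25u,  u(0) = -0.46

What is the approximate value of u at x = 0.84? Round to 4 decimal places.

-0.6759

Euler: u_{n+1} = u_n + h·f(x_n, u_n).
x=0.000000, u=-0.460000: f=-0.115000 → u ← -0.460000 + 0.28·(-0.115000) = -0.492200
x=0.280000, u=-0.492200: f=-0.202234 → u ← -0.492200 + 0.28·(-0.202234) = -0.548826
x=0.560000, u=-0.548826: f=-0.453942 → u ← -0.548826 + 0.28·(-0.453942) = -0.675929
u(0.84) ≈ -0.6759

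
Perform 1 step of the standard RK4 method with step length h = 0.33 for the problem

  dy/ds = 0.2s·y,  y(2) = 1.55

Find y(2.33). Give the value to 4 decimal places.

RK4: k1 = f(s_n, y_n); k2 = f(s_n + h/2, y_n + (h/2)·k1); k3 = f(s_n + h/2, y_n + (h/2)·k2); k4 = f(s_n + h, y_n + h·k3); y_{n+1} = y_n + (h/6)·(k1 + 2k2 + 2k3 + k4).
s=2.000000, y=1.550000:
  k1 = f(2.000000, 1.550000) = 0.620000
  k2 = f(2.165000, 1.652300) = 0.715446
  k3 = f(2.165000, 1.668049) = 0.722265
  k4 = f(2.330000, 1.788347) = 0.833370
  y ← 1.550000 + (0.33/6)·(k1 + 2k2 + 2k3 + k4) = 1.788084
y(2.33) ≈ 1.7881

1.7881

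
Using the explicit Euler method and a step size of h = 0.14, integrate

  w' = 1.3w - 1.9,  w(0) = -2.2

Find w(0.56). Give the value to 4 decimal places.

Euler: w_{n+1} = w_n + h·f(t_n, w_n).
t=0.000000, w=-2.200000: f=-4.760000 → w ← -2.200000 + 0.14·(-4.760000) = -2.866400
t=0.140000, w=-2.866400: f=-5.626320 → w ← -2.866400 + 0.14·(-5.626320) = -3.654085
t=0.280000, w=-3.654085: f=-6.650310 → w ← -3.654085 + 0.14·(-6.650310) = -4.585128
t=0.420000, w=-4.585128: f=-7.860667 → w ← -4.585128 + 0.14·(-7.860667) = -5.685622
w(0.56) ≈ -5.6856

-5.6856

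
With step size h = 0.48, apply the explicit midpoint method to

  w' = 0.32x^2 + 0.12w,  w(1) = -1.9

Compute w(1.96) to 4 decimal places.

Midpoint: k1 = f(x_n, w_n); k2 = f(x_n + h/2, w_n + (h/2)·k1); w_{n+1} = w_n + h·k2.
x=1.000000, w=-1.900000:
  k1 = f(1.000000, -1.900000) = 0.092000
  k2 = f(1.240000, -1.877920) = 0.266682
  w ← -1.900000 + 0.48·0.266682 = -1.771993
x=1.480000, w=-1.771993:
  k1 = f(1.480000, -1.771993) = 0.488289
  k2 = f(1.720000, -1.654804) = 0.748112
  w ← -1.771993 + 0.48·0.748112 = -1.412899
w(1.96) ≈ -1.4129

-1.4129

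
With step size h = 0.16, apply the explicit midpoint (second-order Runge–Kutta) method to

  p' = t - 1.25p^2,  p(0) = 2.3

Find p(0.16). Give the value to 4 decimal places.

Midpoint: k1 = f(t_n, p_n); k2 = f(t_n + h/2, p_n + (h/2)·k1); p_{n+1} = p_n + h·k2.
t=0.000000, p=2.300000:
  k1 = f(0.000000, 2.300000) = -6.612500
  k2 = f(0.080000, 1.771000) = -3.840551
  p ← 2.300000 + 0.16·(-3.840551) = 1.685512
p(0.16) ≈ 1.6855

1.6855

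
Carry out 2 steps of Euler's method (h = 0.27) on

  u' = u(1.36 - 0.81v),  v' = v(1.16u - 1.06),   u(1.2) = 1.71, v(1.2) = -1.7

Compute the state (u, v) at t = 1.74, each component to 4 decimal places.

5.4469, -3.4942

Euler on (u,v): u_{n+1} = u_n + h·u', v_{n+1} = v_n + h·v'.
1.200000: (1.710000, -1.700000); f=(4.680270, -1.570120) → (2.973673, -2.123932)
1.470000: (2.973673, -2.123932); f=(9.160058, -5.075053) → (5.446889, -3.494197)
(u(1.74), v(1.74)) ≈ (5.4469, -3.4942)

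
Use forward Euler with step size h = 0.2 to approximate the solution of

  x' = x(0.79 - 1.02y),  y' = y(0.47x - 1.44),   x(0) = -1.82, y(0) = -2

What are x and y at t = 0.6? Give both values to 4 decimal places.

Euler on (x,y): x_{n+1} = x_n + h·x', y_{n+1} = y_n + h·y'.
0.000000: (-1.820000, -2.000000); f=(-5.150600, 4.590800) → (-2.850120, -1.081840)
0.200000: (-2.850120, -1.081840); f=(-5.396636, 3.007035) → (-3.929447, -0.480433)
0.400000: (-3.929447, -0.480433); f=(-5.029856, 1.579106) → (-4.935418, -0.164612)
(x(0.6), y(0.6)) ≈ (-4.9354, -0.1646)

-4.9354, -0.1646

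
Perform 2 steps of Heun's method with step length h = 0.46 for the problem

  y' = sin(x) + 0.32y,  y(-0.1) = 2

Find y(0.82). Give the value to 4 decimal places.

3.0065

Heun: k1 = f(x_n, y_n); k2 = f(x_n + h, y_n + h·k1); y_{n+1} = y_n + (h/2)·(k1 + k2).
x=-0.100000, y=2.000000:
  k1 = f(-0.100000, 2.000000) = 0.540167
  k2 = f(0.360000, 2.248477) = 1.071787
  y ← 2.000000 + (0.46/2)·(0.540167 + 1.071787) = 2.370749
x=0.360000, y=2.370749:
  k1 = f(0.360000, 2.370749) = 1.110914
  k2 = f(0.820000, 2.881770) = 1.653312
  y ← 2.370749 + (0.46/2)·(1.110914 + 1.653312) = 3.006521
y(0.82) ≈ 3.0065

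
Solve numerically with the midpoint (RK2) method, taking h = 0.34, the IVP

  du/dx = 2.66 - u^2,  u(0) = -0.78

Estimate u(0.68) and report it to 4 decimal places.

0.8762

Midpoint: k1 = f(x_n, u_n); k2 = f(x_n + h/2, u_n + (h/2)·k1); u_{n+1} = u_n + h·k2.
x=0.000000, u=-0.780000:
  k1 = f(0.000000, -0.780000) = 2.051600
  k2 = f(0.170000, -0.431228) = 2.474042
  u ← -0.780000 + 0.34·2.474042 = 0.061174
x=0.340000, u=0.061174:
  k1 = f(0.340000, 0.061174) = 2.656258
  k2 = f(0.510000, 0.512738) = 2.397100
  u ← 0.061174 + 0.34·2.397100 = 0.876188
u(0.68) ≈ 0.8762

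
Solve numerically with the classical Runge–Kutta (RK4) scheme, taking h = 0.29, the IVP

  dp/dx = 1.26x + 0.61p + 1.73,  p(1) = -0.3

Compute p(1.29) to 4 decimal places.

RK4: k1 = f(x_n, p_n); k2 = f(x_n + h/2, p_n + (h/2)·k1); k3 = f(x_n + h/2, p_n + (h/2)·k2); k4 = f(x_n + h, p_n + h·k3); p_{n+1} = p_n + (h/6)·(k1 + 2k2 + 2k3 + k4).
x=1.000000, p=-0.300000:
  k1 = f(1.000000, -0.300000) = 2.807000
  k2 = f(1.145000, 0.107015) = 3.237979
  k3 = f(1.145000, 0.169507) = 3.276099
  k4 = f(1.290000, 0.650069) = 3.751942
  p ← -0.300000 + (0.29/6)·(k1 + 2k2 + 2k3 + k4) = 0.646710
p(1.29) ≈ 0.6467

0.6467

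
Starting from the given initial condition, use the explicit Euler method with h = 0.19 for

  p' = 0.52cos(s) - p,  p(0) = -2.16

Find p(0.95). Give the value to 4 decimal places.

-0.4599

Euler: p_{n+1} = p_n + h·f(s_n, p_n).
s=0.000000, p=-2.160000: f=2.680000 → p ← -2.160000 + 0.19·2.680000 = -1.650800
s=0.190000, p=-1.650800: f=2.161442 → p ← -1.650800 + 0.19·2.161442 = -1.240126
s=0.380000, p=-1.240126: f=1.723032 → p ← -1.240126 + 0.19·1.723032 = -0.912750
s=0.570000, p=-0.912750: f=1.350538 → p ← -0.912750 + 0.19·1.350538 = -0.656148
s=0.760000, p=-0.656148: f=1.033062 → p ← -0.656148 + 0.19·1.033062 = -0.459866
p(0.95) ≈ -0.4599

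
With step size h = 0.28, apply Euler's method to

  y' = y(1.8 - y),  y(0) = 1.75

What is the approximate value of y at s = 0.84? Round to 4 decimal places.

Euler: y_{n+1} = y_n + h·f(s_n, y_n).
s=0.000000, y=1.750000: f=0.087500 → y ← 1.750000 + 0.28·0.087500 = 1.774500
s=0.280000, y=1.774500: f=0.045250 → y ← 1.774500 + 0.28·0.045250 = 1.787170
s=0.560000, y=1.787170: f=0.022930 → y ← 1.787170 + 0.28·0.022930 = 1.793590
y(0.84) ≈ 1.7936

1.7936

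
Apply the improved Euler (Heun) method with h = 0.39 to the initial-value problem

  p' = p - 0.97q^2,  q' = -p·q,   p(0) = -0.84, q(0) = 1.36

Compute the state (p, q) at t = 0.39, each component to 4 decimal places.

-2.3344, 2.2402

Heun on (p,q): k1 = f(t_n, state_n); k2 = f(t_n + h, state_n + h·k1); state_{n+1} = state_n + (h/2)·(k1 + k2).
0.000000: (-0.840000, 1.360000)
  k1 = (-2.634112, 1.142400)
  predictor → (-1.867304, 1.805536)
  k2 = (-5.029465, 3.371484)
  → (-2.334398, 2.240207)
(p(0.39), q(0.39)) ≈ (-2.3344, 2.2402)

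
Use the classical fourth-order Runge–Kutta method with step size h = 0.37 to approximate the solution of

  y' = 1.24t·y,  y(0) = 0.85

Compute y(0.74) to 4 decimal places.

1.1936

RK4: k1 = f(t_n, y_n); k2 = f(t_n + h/2, y_n + (h/2)·k1); k3 = f(t_n + h/2, y_n + (h/2)·k2); k4 = f(t_n + h, y_n + h·k3); y_{n+1} = y_n + (h/6)·(k1 + 2k2 + 2k3 + k4).
t=0.000000, y=0.850000:
  k1 = f(0.000000, 0.850000) = 0.000000
  k2 = f(0.185000, 0.850000) = 0.194990
  k3 = f(0.185000, 0.886073) = 0.203265
  k4 = f(0.370000, 0.925208) = 0.424485
  y ← 0.850000 + (0.37/6)·(k1 + 2k2 + 2k3 + k4) = 0.925295
t=0.370000, y=0.925295:
  k1 = f(0.370000, 0.925295) = 0.424525
  k2 = f(0.555000, 1.003832) = 0.690837
  k3 = f(0.555000, 1.053100) = 0.724743
  k4 = f(0.740000, 1.193450) = 1.095109
  y ← 0.925295 + (0.37/6)·(k1 + 2k2 + 2k3 + k4) = 1.193594
y(0.74) ≈ 1.1936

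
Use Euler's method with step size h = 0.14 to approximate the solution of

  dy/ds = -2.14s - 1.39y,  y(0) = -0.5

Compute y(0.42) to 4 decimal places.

-0.3789

Euler: y_{n+1} = y_n + h·f(s_n, y_n).
s=0.000000, y=-0.500000: f=0.695000 → y ← -0.500000 + 0.14·0.695000 = -0.402700
s=0.140000, y=-0.402700: f=0.260153 → y ← -0.402700 + 0.14·0.260153 = -0.366279
s=0.280000, y=-0.366279: f=-0.090073 → y ← -0.366279 + 0.14·(-0.090073) = -0.378889
y(0.42) ≈ -0.3789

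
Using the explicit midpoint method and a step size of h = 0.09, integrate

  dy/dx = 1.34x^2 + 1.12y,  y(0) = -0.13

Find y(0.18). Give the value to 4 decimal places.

Midpoint: k1 = f(x_n, y_n); k2 = f(x_n + h/2, y_n + (h/2)·k1); y_{n+1} = y_n + h·k2.
x=0.000000, y=-0.130000:
  k1 = f(0.000000, -0.130000) = -0.145600
  k2 = f(0.045000, -0.136552) = -0.150225
  y ← -0.130000 + 0.09·(-0.150225) = -0.143520
x=0.090000, y=-0.143520:
  k1 = f(0.090000, -0.143520) = -0.149889
  k2 = f(0.135000, -0.150265) = -0.143876
  y ← -0.143520 + 0.09·(-0.143876) = -0.156469
y(0.18) ≈ -0.1565

-0.1565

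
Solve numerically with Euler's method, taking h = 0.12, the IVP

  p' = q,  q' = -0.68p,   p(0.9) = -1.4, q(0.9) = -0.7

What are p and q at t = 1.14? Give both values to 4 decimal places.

Euler on (p,q): p_{n+1} = p_n + h·p', q_{n+1} = q_n + h·q'.
0.900000: (-1.400000, -0.700000); f=(-0.700000, 0.952000) → (-1.484000, -0.585760)
1.020000: (-1.484000, -0.585760); f=(-0.585760, 1.009120) → (-1.554291, -0.464666)
(p(1.14), q(1.14)) ≈ (-1.5543, -0.4647)

-1.5543, -0.4647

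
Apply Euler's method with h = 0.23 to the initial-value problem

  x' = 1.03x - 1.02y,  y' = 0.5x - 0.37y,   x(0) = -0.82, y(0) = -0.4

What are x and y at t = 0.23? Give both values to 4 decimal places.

Euler on (x,y): x_{n+1} = x_n + h·x', y_{n+1} = y_n + h·y'.
0.000000: (-0.820000, -0.400000); f=(-0.436600, -0.262000) → (-0.920418, -0.460260)
(x(0.23), y(0.23)) ≈ (-0.9204, -0.4603)

-0.9204, -0.4603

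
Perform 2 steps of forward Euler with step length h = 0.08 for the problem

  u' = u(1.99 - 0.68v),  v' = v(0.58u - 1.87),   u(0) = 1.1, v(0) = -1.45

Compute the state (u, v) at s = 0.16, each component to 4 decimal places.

1.6755, -1.1941

Euler on (u,v): u_{n+1} = u_n + h·u', v_{n+1} = v_n + h·v'.
0.000000: (1.100000, -1.450000); f=(3.273600, 1.786400) → (1.361888, -1.307088)
0.080000: (1.361888, -1.307088); f=(3.920630, 1.411792) → (1.675538, -1.194145)
(u(0.16), v(0.16)) ≈ (1.6755, -1.1941)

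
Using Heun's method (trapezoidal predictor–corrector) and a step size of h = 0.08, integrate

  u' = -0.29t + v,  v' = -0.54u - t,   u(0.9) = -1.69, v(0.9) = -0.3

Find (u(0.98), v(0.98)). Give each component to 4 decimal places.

Heun on (u,v): k1 = f(t_n, state_n); k2 = f(t_n + h, state_n + h·k1); state_{n+1} = state_n + (h/2)·(k1 + k2).
0.900000: (-1.690000, -0.300000)
  k1 = (-0.561000, 0.012600)
  predictor → (-1.734880, -0.298992)
  k2 = (-0.583192, -0.043165)
  → (-1.735768, -0.301223)
(u(0.98), v(0.98)) ≈ (-1.7358, -0.3012)

-1.7358, -0.3012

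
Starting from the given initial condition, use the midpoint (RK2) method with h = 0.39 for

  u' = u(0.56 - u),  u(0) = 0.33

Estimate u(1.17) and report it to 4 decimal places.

0.4112

Midpoint: k1 = f(t_n, u_n); k2 = f(t_n + h/2, u_n + (h/2)·k1); u_{n+1} = u_n + h·k2.
t=0.000000, u=0.330000:
  k1 = f(0.000000, 0.330000) = 0.075900
  k2 = f(0.195000, 0.344801) = 0.074201
  u ← 0.330000 + 0.39·0.074201 = 0.358938
t=0.390000, u=0.358938:
  k1 = f(0.390000, 0.358938) = 0.072169
  k2 = f(0.585000, 0.373011) = 0.069749
  u ← 0.358938 + 0.39·0.069749 = 0.386140
t=0.780000, u=0.386140:
  k1 = f(0.780000, 0.386140) = 0.067134
  k2 = f(0.975000, 0.399232) = 0.064184
  u ← 0.386140 + 0.39·0.064184 = 0.411172
u(1.17) ≈ 0.4112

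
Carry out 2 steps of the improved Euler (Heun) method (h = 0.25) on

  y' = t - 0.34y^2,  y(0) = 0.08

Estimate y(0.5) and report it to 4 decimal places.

Heun: k1 = f(t_n, y_n); k2 = f(t_n + h, y_n + h·k1); y_{n+1} = y_n + (h/2)·(k1 + k2).
t=0.000000, y=0.080000:
  k1 = f(0.000000, 0.080000) = -0.002176
  k2 = f(0.250000, 0.079456) = 0.247853
  y ← 0.080000 + (0.25/2)·(-0.002176 + 0.247853) = 0.110710
t=0.250000, y=0.110710:
  k1 = f(0.250000, 0.110710) = 0.245833
  k2 = f(0.500000, 0.172168) = 0.489922
  y ← 0.110710 + (0.25/2)·(0.245833 + 0.489922) = 0.202679
y(0.5) ≈ 0.2027

0.2027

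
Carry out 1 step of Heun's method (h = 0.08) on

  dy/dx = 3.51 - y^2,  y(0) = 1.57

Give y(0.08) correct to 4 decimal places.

Heun: k1 = f(x_n, y_n); k2 = f(x_n + h, y_n + h·k1); y_{n+1} = y_n + (h/2)·(k1 + k2).
x=0.000000, y=1.570000:
  k1 = f(0.000000, 1.570000) = 1.045100
  k2 = f(0.080000, 1.653608) = 0.775581
  y ← 1.570000 + (0.08/2)·(1.045100 + 0.775581) = 1.642827
y(0.08) ≈ 1.6428

1.6428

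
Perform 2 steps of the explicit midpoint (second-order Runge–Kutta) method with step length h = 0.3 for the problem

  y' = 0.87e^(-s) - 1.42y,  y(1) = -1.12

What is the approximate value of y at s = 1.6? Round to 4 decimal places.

-0.4075

Midpoint: k1 = f(s_n, y_n); k2 = f(s_n + h/2, y_n + (h/2)·k1); y_{n+1} = y_n + h·k2.
s=1.000000, y=-1.120000:
  k1 = f(1.000000, -1.120000) = 1.910455
  k2 = f(1.150000, -0.833432) = 1.458947
  y ← -1.120000 + 0.3·1.458947 = -0.682316
s=1.300000, y=-0.682316:
  k1 = f(1.300000, -0.682316) = 1.205991
  k2 = f(1.450000, -0.501417) = 0.916089
  y ← -0.682316 + 0.3·0.916089 = -0.407489
y(1.6) ≈ -0.4075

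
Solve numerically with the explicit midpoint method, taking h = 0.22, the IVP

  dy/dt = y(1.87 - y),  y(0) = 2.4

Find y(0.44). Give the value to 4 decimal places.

2.0871

Midpoint: k1 = f(t_n, y_n); k2 = f(t_n + h/2, y_n + (h/2)·k1); y_{n+1} = y_n + h·k2.
t=0.000000, y=2.400000:
  k1 = f(0.000000, 2.400000) = -1.272000
  k2 = f(0.110000, 2.260080) = -0.881612
  y ← 2.400000 + 0.22·(-0.881612) = 2.206045
t=0.220000, y=2.206045:
  k1 = f(0.220000, 2.206045) = -0.741331
  k2 = f(0.330000, 2.124499) = -0.540683
  y ← 2.206045 + 0.22·(-0.540683) = 2.087095
y(0.44) ≈ 2.0871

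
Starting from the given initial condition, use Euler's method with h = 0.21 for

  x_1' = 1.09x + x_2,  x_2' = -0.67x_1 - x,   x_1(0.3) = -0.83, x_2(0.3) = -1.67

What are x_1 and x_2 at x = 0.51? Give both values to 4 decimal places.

-1.1120, -1.6162

Euler on (x_1,x_2): x_1_{n+1} = x_1_n + h·x_1', x_2_{n+1} = x_2_n + h·x_2'.
0.300000: (-0.830000, -1.670000); f=(-1.343000, 0.256100) → (-1.112030, -1.616219)
(x_1(0.51), x_2(0.51)) ≈ (-1.1120, -1.6162)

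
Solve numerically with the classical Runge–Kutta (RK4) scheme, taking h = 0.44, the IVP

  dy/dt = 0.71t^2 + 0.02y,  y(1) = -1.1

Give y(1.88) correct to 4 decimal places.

RK4: k1 = f(t_n, y_n); k2 = f(t_n + h/2, y_n + (h/2)·k1); k3 = f(t_n + h/2, y_n + (h/2)·k2); k4 = f(t_n + h, y_n + h·k3); y_{n+1} = y_n + (h/6)·(k1 + 2k2 + 2k3 + k4).
t=1.000000, y=-1.100000:
  k1 = f(1.000000, -1.100000) = 0.688000
  k2 = f(1.220000, -0.948640) = 1.037791
  k3 = f(1.220000, -0.871686) = 1.039330
  k4 = f(1.440000, -0.642695) = 1.459402
  y ← -1.100000 + (0.44/6)·(k1 + 2k2 + 2k3 + k4) = -0.637879
t=1.440000, y=-0.637879:
  k1 = f(1.440000, -0.637879) = 1.459498
  k2 = f(1.660000, -0.316790) = 1.950140
  k3 = f(1.660000, -0.208849) = 1.952299
  k4 = f(1.880000, 0.221132) = 2.513847
  y ← -0.637879 + (0.44/6)·(k1 + 2k2 + 2k3 + k4) = 0.225857
y(1.88) ≈ 0.2259

0.2259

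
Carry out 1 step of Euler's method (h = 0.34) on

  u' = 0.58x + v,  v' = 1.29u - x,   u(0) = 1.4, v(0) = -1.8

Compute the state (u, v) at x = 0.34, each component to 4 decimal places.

Euler on (u,v): u_{n+1} = u_n + h·u', v_{n+1} = v_n + h·v'.
0.000000: (1.400000, -1.800000); f=(-1.800000, 1.806000) → (0.788000, -1.185960)
(u(0.34), v(0.34)) ≈ (0.7880, -1.1860)

0.7880, -1.1860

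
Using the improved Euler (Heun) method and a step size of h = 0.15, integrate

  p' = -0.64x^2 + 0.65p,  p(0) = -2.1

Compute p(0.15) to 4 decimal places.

Heun: k1 = f(x_n, p_n); k2 = f(x_n + h, p_n + h·k1); p_{n+1} = p_n + (h/2)·(k1 + k2).
x=0.000000, p=-2.100000:
  k1 = f(0.000000, -2.100000) = -1.365000
  k2 = f(0.150000, -2.304750) = -1.512488
  p ← -2.100000 + (0.15/2)·(-1.365000 + (-1.512488)) = -2.315812
p(0.15) ≈ -2.3158

-2.3158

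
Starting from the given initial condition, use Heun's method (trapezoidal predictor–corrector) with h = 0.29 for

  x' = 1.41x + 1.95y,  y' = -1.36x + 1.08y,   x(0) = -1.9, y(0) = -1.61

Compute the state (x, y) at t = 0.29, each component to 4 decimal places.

Heun on (x,y): k1 = f(t_n, state_n); k2 = f(t_n + h, state_n + h·k1); state_{n+1} = state_n + (h/2)·(k1 + k2).
0.000000: (-1.900000, -1.610000)
  k1 = (-5.818500, 0.845200)
  predictor → (-3.587365, -1.364892)
  k2 = (-7.719724, 3.404733)
  → (-3.863042, -0.993760)
(x(0.29), y(0.29)) ≈ (-3.8630, -0.9938)

-3.8630, -0.9938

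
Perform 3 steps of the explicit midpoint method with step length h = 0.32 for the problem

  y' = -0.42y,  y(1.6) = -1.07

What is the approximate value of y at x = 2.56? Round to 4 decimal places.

Midpoint: k1 = f(x_n, y_n); k2 = f(x_n + h/2, y_n + (h/2)·k1); y_{n+1} = y_n + h·k2.
x=1.600000, y=-1.070000:
  k1 = f(1.600000, -1.070000) = 0.449400
  k2 = f(1.760000, -0.998096) = 0.419200
  y ← -1.070000 + 0.32·0.419200 = -0.935856
x=1.920000, y=-0.935856:
  k1 = f(1.920000, -0.935856) = 0.393059
  k2 = f(2.080000, -0.872966) = 0.366646
  y ← -0.935856 + 0.32·0.366646 = -0.818529
x=2.240000, y=-0.818529:
  k1 = f(2.240000, -0.818529) = 0.343782
  k2 = f(2.400000, -0.763524) = 0.320680
  y ← -0.818529 + 0.32·0.320680 = -0.715912
y(2.56) ≈ -0.7159

-0.7159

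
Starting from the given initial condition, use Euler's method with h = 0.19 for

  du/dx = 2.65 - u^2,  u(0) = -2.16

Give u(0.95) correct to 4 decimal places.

Euler: u_{n+1} = u_n + h·f(x_n, u_n).
x=0.000000, u=-2.160000: f=-2.015600 → u ← -2.160000 + 0.19·(-2.015600) = -2.542964
x=0.190000, u=-2.542964: f=-3.816666 → u ← -2.542964 + 0.19·(-3.816666) = -3.268131
x=0.380000, u=-3.268131: f=-8.030677 → u ← -3.268131 + 0.19·(-8.030677) = -4.793959
x=0.570000, u=-4.793959: f=-20.332045 → u ← -4.793959 + 0.19·(-20.332045) = -8.657048
x=0.760000, u=-8.657048: f=-72.294474 → u ← -8.657048 + 0.19·(-72.294474) = -22.392998
u(0.95) ≈ -22.3930

-22.3930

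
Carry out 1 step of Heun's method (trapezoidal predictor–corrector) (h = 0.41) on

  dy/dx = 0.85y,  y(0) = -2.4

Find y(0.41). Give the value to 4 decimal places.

-3.3821

Heun: k1 = f(x_n, y_n); k2 = f(x_n + h, y_n + h·k1); y_{n+1} = y_n + (h/2)·(k1 + k2).
x=0.000000, y=-2.400000:
  k1 = f(0.000000, -2.400000) = -2.040000
  k2 = f(0.410000, -3.236400) = -2.750940
  y ← -2.400000 + (0.41/2)·(-2.040000 + (-2.750940)) = -3.382143
y(0.41) ≈ -3.3821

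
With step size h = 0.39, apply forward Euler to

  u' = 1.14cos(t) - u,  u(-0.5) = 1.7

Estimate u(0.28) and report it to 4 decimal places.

Euler: u_{n+1} = u_n + h·f(t_n, u_n).
t=-0.500000, u=1.700000: f=-0.699556 → u ← 1.700000 + 0.39·(-0.699556) = 1.427173
t=-0.110000, u=1.427173: f=-0.294063 → u ← 1.427173 + 0.39·(-0.294063) = 1.312489
u(0.28) ≈ 1.3125

1.3125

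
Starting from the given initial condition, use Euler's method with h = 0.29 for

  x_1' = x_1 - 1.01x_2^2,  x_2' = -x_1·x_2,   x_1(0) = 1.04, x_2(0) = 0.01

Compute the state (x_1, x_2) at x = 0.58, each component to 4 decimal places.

1.7306, 0.0043

Euler on (x_1,x_2): x_1_{n+1} = x_1_n + h·x_1', x_2_{n+1} = x_2_n + h·x_2'.
0.000000: (1.040000, 0.010000); f=(1.039899, -0.010400) → (1.341571, 0.006984)
0.290000: (1.341571, 0.006984); f=(1.341521, -0.009370) → (1.730612, 0.004267)
(x_1(0.58), x_2(0.58)) ≈ (1.7306, 0.0043)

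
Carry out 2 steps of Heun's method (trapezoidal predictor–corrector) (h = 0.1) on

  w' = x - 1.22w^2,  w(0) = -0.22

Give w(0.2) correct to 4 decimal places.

-0.2119

Heun: k1 = f(x_n, w_n); k2 = f(x_n + h, w_n + h·k1); w_{n+1} = w_n + (h/2)·(k1 + k2).
x=0.000000, w=-0.220000:
  k1 = f(0.000000, -0.220000) = -0.059048
  k2 = f(0.100000, -0.225905) = 0.037740
  w ← -0.220000 + (0.1/2)·(-0.059048 + 0.037740) = -0.221065
x=0.100000, w=-0.221065:
  k1 = f(0.100000, -0.221065) = 0.040379
  k2 = f(0.200000, -0.217028) = 0.142537
  w ← -0.221065 + (0.1/2)·(0.040379 + 0.142537) = -0.211920
w(0.2) ≈ -0.2119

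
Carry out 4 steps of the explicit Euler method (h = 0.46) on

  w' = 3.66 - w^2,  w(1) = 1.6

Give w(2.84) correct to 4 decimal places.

Euler: w_{n+1} = w_n + h·f(t_n, w_n).
t=1.000000, w=1.600000: f=1.100000 → w ← 1.600000 + 0.46·1.100000 = 2.106000
t=1.460000, w=2.106000: f=-0.775236 → w ← 2.106000 + 0.46·(-0.775236) = 1.749391
t=1.920000, w=1.749391: f=0.599630 → w ← 1.749391 + 0.46·0.599630 = 2.025221
t=2.380000, w=2.025221: f=-0.441520 → w ← 2.025221 + 0.46·(-0.441520) = 1.822122
w(2.84) ≈ 1.8221

1.8221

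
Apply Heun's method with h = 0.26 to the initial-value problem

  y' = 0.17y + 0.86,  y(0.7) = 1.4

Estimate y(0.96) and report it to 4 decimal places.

1.6918

Heun: k1 = f(s_n, y_n); k2 = f(s_n + h, y_n + h·k1); y_{n+1} = y_n + (h/2)·(k1 + k2).
s=0.700000, y=1.400000:
  k1 = f(0.700000, 1.400000) = 1.098000
  k2 = f(0.960000, 1.685480) = 1.146532
  y ← 1.400000 + (0.26/2)·(1.098000 + 1.146532) = 1.691789
y(0.96) ≈ 1.6918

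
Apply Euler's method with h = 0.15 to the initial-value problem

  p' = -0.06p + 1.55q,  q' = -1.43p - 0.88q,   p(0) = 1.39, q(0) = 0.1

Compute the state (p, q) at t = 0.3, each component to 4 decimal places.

1.3390, -0.4839

Euler on (p,q): p_{n+1} = p_n + h·p', q_{n+1} = q_n + h·q'.
0.000000: (1.390000, 0.100000); f=(0.071600, -2.075700) → (1.400740, -0.211355)
0.150000: (1.400740, -0.211355); f=(-0.411645, -1.817066) → (1.338993, -0.483915)
(p(0.3), q(0.3)) ≈ (1.3390, -0.4839)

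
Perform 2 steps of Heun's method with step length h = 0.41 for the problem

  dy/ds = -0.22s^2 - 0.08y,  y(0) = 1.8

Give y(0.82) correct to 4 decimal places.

1.6407

Heun: k1 = f(s_n, y_n); k2 = f(s_n + h, y_n + h·k1); y_{n+1} = y_n + (h/2)·(k1 + k2).
s=0.000000, y=1.800000:
  k1 = f(0.000000, 1.800000) = -0.144000
  k2 = f(0.410000, 1.740960) = -0.176259
  y ← 1.800000 + (0.41/2)·(-0.144000 + (-0.176259)) = 1.734347
s=0.410000, y=1.734347:
  k1 = f(0.410000, 1.734347) = -0.175730
  k2 = f(0.820000, 1.662298) = -0.280912
  y ← 1.734347 + (0.41/2)·(-0.175730 + (-0.280912)) = 1.640735
y(0.82) ≈ 1.6407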